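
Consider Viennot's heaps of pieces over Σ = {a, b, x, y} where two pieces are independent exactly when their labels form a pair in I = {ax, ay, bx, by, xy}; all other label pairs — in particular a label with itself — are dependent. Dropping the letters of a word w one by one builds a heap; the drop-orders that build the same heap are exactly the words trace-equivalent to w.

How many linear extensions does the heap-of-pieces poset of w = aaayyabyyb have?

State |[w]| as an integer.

#0=a has no predecessor
#1=a depends on [0:a]
#2=a depends on [1:a]
#3=y has no predecessor
#4=y depends on [3:y]
#5=a depends on [2:a]
#6=b depends on [5:a]
#7=y depends on [4:y]
#8=y depends on [7:y]
#9=b depends on [6:b]
sources: [0:a, 3:y]
N(rest) = Σ N(rest − s) over sources s of rest; N(one piece) = 1:
  size 1 → [8]=1  [9]=1
  size 2 → [6,9]=1  [7,8]=1  [8,9]=2
  size 3 → [4,7,8]=1  [5,6,9]=1  [6,8,9]=3  [7,8,9]=3
  size 4 → [2,5,6,9]=1  [3,4,7,8]=1  [4,7,8,9]=4  [5,6,8,9]=4  [6,7,8,9]=6
  size 5 → [1,2,5,6,9]=1  [2,5,6,8,9]=5  [3,4,7,8,9]=5  [4,6,7,8,9]=10  [5,6,7,8,9]=10
  size 6 → [0,1,2,5,6,9]=1  [1,2,5,6,8,9]=6  [2,5,6,7,8,9]=15  [3,4,6,7,8,9]=15  [4,5,6,7,8,9]=20
  size 7 → [0,1,2,5,6,8,9]=7  [1,2,5,6,7,8,9]=21  [2,4,5,6,7,8,9]=35  [3,4,5,6,7,8,9]=35
  size 8 → [0,1,2,5,6,7,8,9]=28  [1,2,4,5,6,7,8,9]=56  [2,3,4,5,6,7,8,9]=70
  first=0(a) contributes 126
  first=3(y) contributes 84
|[w]| = 210

210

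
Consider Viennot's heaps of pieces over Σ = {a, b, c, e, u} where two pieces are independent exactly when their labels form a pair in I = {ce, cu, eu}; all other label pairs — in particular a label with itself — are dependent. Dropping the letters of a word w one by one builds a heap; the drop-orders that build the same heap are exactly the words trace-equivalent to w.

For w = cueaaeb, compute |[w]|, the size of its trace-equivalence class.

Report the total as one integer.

drop 0:c onto floor
drop 1:u onto floor
drop 2:e onto floor
drop 3:a onto {0:c, 1:u, 2:e}
drop 4:a onto {3:a}
drop 5:e onto {4:a}
drop 6:b onto {5:e}
ground layer = {0:c, 1:u, 2:e}
drop-orders for the pieces not yet dropped (sum over which currently-grounded one goes next):
  1 to go: {6} 1
  2 to go: {5,6} 1
  3 to go: {4,5,6} 1
  4 to go: {3,4,5,6} 1
  5 to go: {0,3,4,5,6} 1  {1,3,4,5,6} 1  {2,3,4,5,6} 1
  if 0:c drops first: 2 orders
  if 1:u drops first: 2 orders
  if 2:e drops first: 2 orders
heap linearizations: 6

6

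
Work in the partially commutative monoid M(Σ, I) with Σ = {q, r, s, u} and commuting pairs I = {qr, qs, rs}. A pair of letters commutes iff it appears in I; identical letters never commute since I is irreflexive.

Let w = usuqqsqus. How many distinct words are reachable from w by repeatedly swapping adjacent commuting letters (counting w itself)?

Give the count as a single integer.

4

0(u) covers ∅
1(s) covers 0:u
2(u) covers 1:s
3(q) covers 2:u
4(q) covers 3:q
5(s) covers 2:u
6(q) covers 4:q
7(u) covers 5:s, 6:q
8(s) covers 7:u
floor of heap: 0:u
completions by unplaced set U, small U first (add the entries for U minus each lowest piece of U):
  |U|=1: {8}:1
  |U|=2: {7,8}:1
  |U|=3: {5,7,8}:1  {6,7,8}:1
  |U|=4: {4,6,7,8}:1  {5,6,7,8}:2
  |U|=5: {3,4,6,7,8}:1  {4,5,6,7,8}:3
  |U|=6: {3,4,5,6,7,8}:4
  |U|=7: {2,3,4,5,6,7,8}:4
  start at 0(u): 4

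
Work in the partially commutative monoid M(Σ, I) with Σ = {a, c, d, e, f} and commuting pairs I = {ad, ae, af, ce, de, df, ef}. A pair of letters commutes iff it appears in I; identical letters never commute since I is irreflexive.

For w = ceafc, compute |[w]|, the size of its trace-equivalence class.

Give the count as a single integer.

10

piece 0:c — minimal
piece 1:e — minimal
piece 2:a rests on {0:c}
piece 3:f rests on {0:c}
piece 4:c rests on {2:a, 3:f}
minimal pieces: {0:c, 1:e}
ways to finish when only these pieces remain (= sum over removing one remaining piece with nothing left below it):
  1 left: {1}→1  {4}→1
  2 left: {1,4}→2  {2,4}→1  {3,4}→1
  3 left: {1,2,4}→3  {1,3,4}→3  {2,3,4}→2
  placing 0:c first → 8 extensions
  placing 1:e first → 2 extensions
total linear extensions = 10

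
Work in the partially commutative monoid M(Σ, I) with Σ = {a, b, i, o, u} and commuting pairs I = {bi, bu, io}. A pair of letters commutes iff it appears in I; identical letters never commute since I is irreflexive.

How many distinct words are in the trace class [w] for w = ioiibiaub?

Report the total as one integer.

drop 0:i onto floor
drop 1:o onto floor
drop 2:i onto {0:i}
drop 3:i onto {2:i}
drop 4:b onto {1:o}
drop 5:i onto {3:i}
drop 6:a onto {4:b, 5:i}
drop 7:u onto {6:a}
drop 8:b onto {6:a}
ground layer = {0:i, 1:o}
drop-orders for the pieces not yet dropped (sum over which currently-grounded one goes next):
  1 to go: {7} 1  {8} 1
  2 to go: {7,8} 2
  3 to go: {6,7,8} 2
  4 to go: {4,6,7,8} 2  {5,6,7,8} 2
  5 to go: {1,4,6,7,8} 2  {3,5,6,7,8} 2  {4,5,6,7,8} 4
  6 to go: {1,4,5,6,7,8} 6  {2,3,5,6,7,8} 2  {3,4,5,6,7,8} 6
  7 to go: {0,2,3,5,6,7,8} 2  {1,3,4,5,6,7,8} 12  {2,3,4,5,6,7,8} 8
  if 0:i drops first: 20 orders
  if 1:o drops first: 10 orders
heap linearizations: 30

30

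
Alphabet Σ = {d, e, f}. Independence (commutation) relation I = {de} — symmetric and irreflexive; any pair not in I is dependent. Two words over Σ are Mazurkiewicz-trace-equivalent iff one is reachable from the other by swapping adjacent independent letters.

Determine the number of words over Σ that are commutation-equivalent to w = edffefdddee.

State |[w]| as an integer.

20

drop 0:e onto floor
drop 1:d onto floor
drop 2:f onto {0:e, 1:d}
drop 3:f onto {2:f}
drop 4:e onto {3:f}
drop 5:f onto {4:e}
drop 6:d onto {5:f}
drop 7:d onto {6:d}
drop 8:d onto {7:d}
drop 9:e onto {5:f}
drop 10:e onto {9:e}
ground layer = {0:e, 1:d}
drop-orders for the pieces not yet dropped (sum over which currently-grounded one goes next):
  1 to go: {8} 1  {10} 1
  2 to go: {7,8} 1  {8,10} 2  {9,10} 1
  3 to go: {6,7,8} 1  {7,8,10} 3  {8,9,10} 3
  4 to go: {6,7,8,10} 4  {7,8,9,10} 6
  5 to go: {6,7,8,9,10} 10
  6 to go: {5,6,7,8,9,10} 10
  7 to go: {4,5,6,7,8,9,10} 10
  8 to go: {3,4,5,6,7,8,9,10} 10
  9 to go: {2,3,4,5,6,7,8,9,10} 10
  if 0:e drops first: 10 orders
  if 1:d drops first: 10 orders
heap linearizations: 20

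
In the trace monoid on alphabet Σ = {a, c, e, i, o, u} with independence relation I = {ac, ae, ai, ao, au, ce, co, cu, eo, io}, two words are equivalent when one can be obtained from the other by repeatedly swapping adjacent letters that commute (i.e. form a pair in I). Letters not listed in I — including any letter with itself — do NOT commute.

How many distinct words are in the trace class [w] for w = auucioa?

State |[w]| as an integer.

piece 0:a — minimal
piece 1:u — minimal
piece 2:u rests on {1:u}
piece 3:c — minimal
piece 4:i rests on {2:u, 3:c}
piece 5:o rests on {2:u}
piece 6:a rests on {0:a}
minimal pieces: {0:a, 1:u, 3:c}
ways to finish when only these pieces remain (= sum over removing one remaining piece with nothing left below it):
  1 left: {4}→1  {5}→1  {6}→1
  2 left: {0,6}→1  {3,4}→1  {4,5}→2  {4,6}→2  {5,6}→2
  3 left: {0,4,6}→3  {0,5,6}→3  {2,4,5}→2  {3,4,5}→3  {3,4,6}→3  {4,5,6}→6
  4 left: {0,3,4,6}→6  {0,4,5,6}→12  {1,2,4,5}→2  {2,3,4,5}→5  {2,4,5,6}→8  {3,4,5,6}→12
  5 left: {0,2,4,5,6}→20  {0,3,4,5,6}→30  {1,2,3,4,5}→7  {1,2,4,5,6}→10  {2,3,4,5,6}→25
  placing 0:a first → 42 extensions
  placing 1:u first → 75 extensions
  placing 3:c first → 30 extensions
total linear extensions = 147

147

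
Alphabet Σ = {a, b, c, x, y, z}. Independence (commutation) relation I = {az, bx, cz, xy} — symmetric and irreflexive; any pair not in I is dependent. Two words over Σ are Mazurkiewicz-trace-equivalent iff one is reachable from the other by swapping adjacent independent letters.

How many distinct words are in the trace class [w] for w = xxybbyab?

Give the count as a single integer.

15

0(x) covers ∅
1(x) covers 0:x
2(y) covers ∅
3(b) covers 2:y
4(b) covers 3:b
5(y) covers 4:b
6(a) covers 1:x, 5:y
7(b) covers 6:a
floor of heap: 0:x, 2:y
completions by unplaced set U, small U first (add the entries for U minus each lowest piece of U):
  |U|=1: {7}:1
  |U|=2: {6,7}:1
  |U|=3: {1,6,7}:1  {5,6,7}:1
  |U|=4: {0,1,6,7}:1  {1,5,6,7}:2  {4,5,6,7}:1
  |U|=5: {0,1,5,6,7}:3  {1,4,5,6,7}:3  {3,4,5,6,7}:1
  |U|=6: {0,1,4,5,6,7}:6  {1,3,4,5,6,7}:4  {2,3,4,5,6,7}:1
  start at 0(x): 5
  start at 2(y): 10
sum over floor = 15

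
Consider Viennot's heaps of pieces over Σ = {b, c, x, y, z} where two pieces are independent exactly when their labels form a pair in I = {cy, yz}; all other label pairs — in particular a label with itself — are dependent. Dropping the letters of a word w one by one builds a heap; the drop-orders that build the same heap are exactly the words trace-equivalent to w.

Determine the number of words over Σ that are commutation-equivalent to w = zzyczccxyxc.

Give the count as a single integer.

7

#0=z has no predecessor
#1=z depends on [0:z]
#2=y has no predecessor
#3=c depends on [1:z]
#4=z depends on [3:c]
#5=c depends on [4:z]
#6=c depends on [5:c]
#7=x depends on [2:y, 6:c]
#8=y depends on [7:x]
#9=x depends on [8:y]
#10=c depends on [9:x]
sources: [0:z, 2:y]
N(rest) = Σ N(rest − s) over sources s of rest; N(one piece) = 1:
  size 1 → [10]=1
  size 2 → [9,10]=1
  size 3 → [8,9,10]=1
  size 4 → [7,8,9,10]=1
  size 5 → [2,7,8,9,10]=1  [6,7,8,9,10]=1
  size 6 → [2,6,7,8,9,10]=2  [5,6,7,8,9,10]=1
  size 7 → [2,5,6,7,8,9,10]=3  [4,5,6,7,8,9,10]=1
  size 8 → [2,4,5,6,7,8,9,10]=4  [3,4,5,6,7,8,9,10]=1
  size 9 → [1,3,4,5,6,7,8,9,10]=1  [2,3,4,5,6,7,8,9,10]=5
  first=0(z) contributes 6
  first=2(y) contributes 1
|[w]| = 7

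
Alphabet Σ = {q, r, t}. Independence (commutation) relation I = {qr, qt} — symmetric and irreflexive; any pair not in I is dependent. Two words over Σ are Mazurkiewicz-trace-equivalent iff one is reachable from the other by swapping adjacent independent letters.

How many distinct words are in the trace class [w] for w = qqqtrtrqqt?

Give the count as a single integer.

252

0(q) covers ∅
1(q) covers 0:q
2(q) covers 1:q
3(t) covers ∅
4(r) covers 3:t
5(t) covers 4:r
6(r) covers 5:t
7(q) covers 2:q
8(q) covers 7:q
9(t) covers 6:r
floor of heap: 0:q, 3:t
completions by unplaced set U, small U first (add the entries for U minus each lowest piece of U):
  |U|=1: {8}:1  {9}:1
  |U|=2: {6,9}:1  {7,8}:1  {8,9}:2
  |U|=3: {2,7,8}:1  {5,6,9}:1  {6,8,9}:3  {7,8,9}:3
  |U|=4: {1,2,7,8}:1  {2,7,8,9}:4  {4,5,6,9}:1  {5,6,8,9}:4  {6,7,8,9}:6
  |U|=5: {0,1,2,7,8}:1  {1,2,7,8,9}:5  {2,6,7,8,9}:10  {3,4,5,6,9}:1  {4,5,6,8,9}:5  {5,6,7,8,9}:10
  |U|=6: {0,1,2,7,8,9}:6  {1,2,6,7,8,9}:15  {2,5,6,7,8,9}:20  {3,4,5,6,8,9}:6  {4,5,6,7,8,9}:15
  |U|=7: {0,1,2,6,7,8,9}:21  {1,2,5,6,7,8,9}:35  {2,4,5,6,7,8,9}:35  {3,4,5,6,7,8,9}:21
  |U|=8: {0,1,2,5,6,7,8,9}:56  {1,2,4,5,6,7,8,9}:70  {2,3,4,5,6,7,8,9}:56
  start at 0(q): 126
  start at 3(t): 126
sum over floor = 252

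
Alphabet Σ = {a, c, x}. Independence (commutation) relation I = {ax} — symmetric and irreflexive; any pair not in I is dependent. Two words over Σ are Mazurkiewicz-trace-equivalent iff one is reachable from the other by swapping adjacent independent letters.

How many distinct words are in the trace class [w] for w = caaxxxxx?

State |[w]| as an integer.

drop 0:c onto floor
drop 1:a onto {0:c}
drop 2:a onto {1:a}
drop 3:x onto {0:c}
drop 4:x onto {3:x}
drop 5:x onto {4:x}
drop 6:x onto {5:x}
drop 7:x onto {6:x}
ground layer = {0:c}
drop-orders for the pieces not yet dropped (sum over which currently-grounded one goes next):
  1 to go: {2} 1  {7} 1
  2 to go: {1,2} 1  {2,7} 2  {6,7} 1
  3 to go: {1,2,7} 3  {2,6,7} 3  {5,6,7} 1
  4 to go: {1,2,6,7} 6  {2,5,6,7} 4  {4,5,6,7} 1
  5 to go: {1,2,5,6,7} 10  {2,4,5,6,7} 5  {3,4,5,6,7} 1
  6 to go: {1,2,4,5,6,7} 15  {2,3,4,5,6,7} 6
  if 0:c drops first: 21 orders

21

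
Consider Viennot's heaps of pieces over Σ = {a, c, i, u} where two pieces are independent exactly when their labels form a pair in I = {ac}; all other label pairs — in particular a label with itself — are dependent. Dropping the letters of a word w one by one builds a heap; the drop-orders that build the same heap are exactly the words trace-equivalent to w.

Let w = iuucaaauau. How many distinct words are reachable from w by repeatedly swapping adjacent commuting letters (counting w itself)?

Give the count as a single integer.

4

#0=i has no predecessor
#1=u depends on [0:i]
#2=u depends on [1:u]
#3=c depends on [2:u]
#4=a depends on [2:u]
#5=a depends on [4:a]
#6=a depends on [5:a]
#7=u depends on [3:c, 6:a]
#8=a depends on [7:u]
#9=u depends on [8:a]
sources: [0:i]
N(rest) = Σ N(rest − s) over sources s of rest; N(one piece) = 1:
  size 1 → [9]=1
  size 2 → [8,9]=1
  size 3 → [7,8,9]=1
  size 4 → [3,7,8,9]=1  [6,7,8,9]=1
  size 5 → [3,6,7,8,9]=2  [5,6,7,8,9]=1
  size 6 → [3,5,6,7,8,9]=3  [4,5,6,7,8,9]=1
  size 7 → [3,4,5,6,7,8,9]=4
  size 8 → [2,3,4,5,6,7,8,9]=4
  first=0(i) contributes 4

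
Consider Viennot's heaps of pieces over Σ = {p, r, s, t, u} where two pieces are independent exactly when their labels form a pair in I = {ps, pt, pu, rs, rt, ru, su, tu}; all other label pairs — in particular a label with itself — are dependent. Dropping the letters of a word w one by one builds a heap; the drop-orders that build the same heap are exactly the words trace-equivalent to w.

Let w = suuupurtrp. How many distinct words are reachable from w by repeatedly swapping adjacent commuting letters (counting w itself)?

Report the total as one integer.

3150

drop 0:s onto floor
drop 1:u onto floor
drop 2:u onto {1:u}
drop 3:u onto {2:u}
drop 4:p onto floor
drop 5:u onto {3:u}
drop 6:r onto {4:p}
drop 7:t onto {0:s}
drop 8:r onto {6:r}
drop 9:p onto {8:r}
ground layer = {0:s, 1:u, 4:p}
drop-orders for the pieces not yet dropped (sum over which currently-grounded one goes next):
  1 to go: {5} 1  {7} 1  {9} 1
  2 to go: {0,7} 1  {3,5} 1  {5,7} 2  {5,9} 2  {7,9} 2  {8,9} 1
  3 to go: {0,5,7} 3  {0,7,9} 3  {2,3,5} 1  {3,5,7} 3  {3,5,9} 3  {5,7,9} 6  {5,8,9} 3  {6,8,9} 1  {7,8,9} 3
  4 to go: {0,3,5,7} 6  {0,5,7,9} 12  {0,7,8,9} 6  {1,2,3,5} 1  {2,3,5,7} 4  {2,3,5,9} 4  {3,5,7,9} 12  {3,5,8,9} 6  {4,6,8,9} 1  {5,6,8,9} 4  {5,7,8,9} 12  {6,7,8,9} 4
  5 to go: {0,2,3,5,7} 10  {0,3,5,7,9} 30  {0,5,7,8,9} 30  {0,6,7,8,9} 10  {1,2,3,5,7} 5  {1,2,3,5,9} 5  {2,3,5,7,9} 20  {2,3,5,8,9} 10  {3,5,6,8,9} 10  {3,5,7,8,9} 30  {4,5,6,8,9} 5  {4,6,7,8,9} 5  {5,6,7,8,9} 20
  6 to go: {0,1,2,3,5,7} 15  {0,2,3,5,7,9} 60  {0,3,5,7,8,9} 90  {0,4,6,7,8,9} 15  {0,5,6,7,8,9} 60  {1,2,3,5,7,9} 30  {1,2,3,5,8,9} 15  {2,3,5,6,8,9} 20  {2,3,5,7,8,9} 60  {3,4,5,6,8,9} 15  {3,5,6,7,8,9} 60  {4,5,6,7,8,9} 30
  7 to go: {0,1,2,3,5,7,9} 105  {0,2,3,5,7,8,9} 210  {0,3,5,6,7,8,9} 210  {0,4,5,6,7,8,9} 105  {1,2,3,5,6,8,9} 35  {1,2,3,5,7,8,9} 105  {2,3,4,5,6,8,9} 35  {2,3,5,6,7,8,9} 140  {3,4,5,6,7,8,9} 105
  8 to go: {0,1,2,3,5,7,8,9} 420  {0,2,3,5,6,7,8,9} 560  {0,3,4,5,6,7,8,9} 420  {1,2,3,4,5,6,8,9} 70  {1,2,3,5,6,7,8,9} 280  {2,3,4,5,6,7,8,9} 280
  if 0:s drops first: 630 orders
  if 1:u drops first: 1260 orders
  if 4:p drops first: 1260 orders
heap linearizations: 3150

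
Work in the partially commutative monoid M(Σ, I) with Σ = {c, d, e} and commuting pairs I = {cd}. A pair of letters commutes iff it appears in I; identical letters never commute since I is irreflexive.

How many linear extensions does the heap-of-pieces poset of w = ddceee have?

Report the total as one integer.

3

piece 0:d — minimal
piece 1:d rests on {0:d}
piece 2:c — minimal
piece 3:e rests on {1:d, 2:c}
piece 4:e rests on {3:e}
piece 5:e rests on {4:e}
minimal pieces: {0:d, 2:c}
ways to finish when only these pieces remain (= sum over removing one remaining piece with nothing left below it):
  1 left: {5}→1
  2 left: {4,5}→1
  3 left: {3,4,5}→1
  4 left: {1,3,4,5}→1  {2,3,4,5}→1
  placing 0:d first → 2 extensions
  placing 2:c first → 1 extensions
total linear extensions = 3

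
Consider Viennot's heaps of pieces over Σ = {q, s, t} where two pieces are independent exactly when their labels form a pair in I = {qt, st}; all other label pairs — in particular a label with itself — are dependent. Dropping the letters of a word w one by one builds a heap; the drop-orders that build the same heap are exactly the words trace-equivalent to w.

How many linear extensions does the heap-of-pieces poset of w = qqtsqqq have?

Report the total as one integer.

7

0(q) covers ∅
1(q) covers 0:q
2(t) covers ∅
3(s) covers 1:q
4(q) covers 3:s
5(q) covers 4:q
6(q) covers 5:q
floor of heap: 0:q, 2:t
completions by unplaced set U, small U first (add the entries for U minus each lowest piece of U):
  |U|=1: {2}:1  {6}:1
  |U|=2: {2,6}:2  {5,6}:1
  |U|=3: {2,5,6}:3  {4,5,6}:1
  |U|=4: {2,4,5,6}:4  {3,4,5,6}:1
  |U|=5: {1,3,4,5,6}:1  {2,3,4,5,6}:5
  start at 0(q): 6
  start at 2(t): 1
sum over floor = 7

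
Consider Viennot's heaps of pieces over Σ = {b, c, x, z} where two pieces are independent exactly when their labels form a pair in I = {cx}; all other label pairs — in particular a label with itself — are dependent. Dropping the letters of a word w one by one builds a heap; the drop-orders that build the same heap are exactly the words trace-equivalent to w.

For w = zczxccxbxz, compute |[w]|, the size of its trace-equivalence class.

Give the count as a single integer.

6

0(z) covers ∅
1(c) covers 0:z
2(z) covers 1:c
3(x) covers 2:z
4(c) covers 2:z
5(c) covers 4:c
6(x) covers 3:x
7(b) covers 5:c, 6:x
8(x) covers 7:b
9(z) covers 8:x
floor of heap: 0:z
completions by unplaced set U, small U first (add the entries for U minus each lowest piece of U):
  |U|=1: {9}:1
  |U|=2: {8,9}:1
  |U|=3: {7,8,9}:1
  |U|=4: {5,7,8,9}:1  {6,7,8,9}:1
  |U|=5: {3,6,7,8,9}:1  {4,5,7,8,9}:1  {5,6,7,8,9}:2
  |U|=6: {3,5,6,7,8,9}:3  {4,5,6,7,8,9}:3
  |U|=7: {3,4,5,6,7,8,9}:6
  |U|=8: {2,3,4,5,6,7,8,9}:6
  start at 0(z): 6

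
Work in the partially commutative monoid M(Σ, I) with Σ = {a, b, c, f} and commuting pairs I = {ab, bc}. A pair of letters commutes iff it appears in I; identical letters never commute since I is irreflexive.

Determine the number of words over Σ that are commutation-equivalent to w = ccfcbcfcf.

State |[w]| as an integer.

0(c) covers ∅
1(c) covers 0:c
2(f) covers 1:c
3(c) covers 2:f
4(b) covers 2:f
5(c) covers 3:c
6(f) covers 4:b, 5:c
7(c) covers 6:f
8(f) covers 7:c
floor of heap: 0:c
completions by unplaced set U, small U first (add the entries for U minus each lowest piece of U):
  |U|=1: {8}:1
  |U|=2: {7,8}:1
  |U|=3: {6,7,8}:1
  |U|=4: {4,6,7,8}:1  {5,6,7,8}:1
  |U|=5: {3,5,6,7,8}:1  {4,5,6,7,8}:2
  |U|=6: {3,4,5,6,7,8}:3
  |U|=7: {2,3,4,5,6,7,8}:3
  start at 0(c): 3

3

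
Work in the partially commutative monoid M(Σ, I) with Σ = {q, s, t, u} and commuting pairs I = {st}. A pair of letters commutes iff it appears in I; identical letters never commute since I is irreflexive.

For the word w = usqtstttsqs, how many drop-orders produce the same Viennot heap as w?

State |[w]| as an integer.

#0=u has no predecessor
#1=s depends on [0:u]
#2=q depends on [1:s]
#3=t depends on [2:q]
#4=s depends on [2:q]
#5=t depends on [3:t]
#6=t depends on [5:t]
#7=t depends on [6:t]
#8=s depends on [4:s]
#9=q depends on [7:t, 8:s]
#10=s depends on [9:q]
sources: [0:u]
N(rest) = Σ N(rest − s) over sources s of rest; N(one piece) = 1:
  size 1 → [10]=1
  size 2 → [9,10]=1
  size 3 → [7,9,10]=1  [8,9,10]=1
  size 4 → [4,8,9,10]=1  [6,7,9,10]=1  [7,8,9,10]=2
  size 5 → [4,7,8,9,10]=3  [5,6,7,9,10]=1  [6,7,8,9,10]=3
  size 6 → [3,5,6,7,9,10]=1  [4,6,7,8,9,10]=6  [5,6,7,8,9,10]=4
  size 7 → [3,5,6,7,8,9,10]=5  [4,5,6,7,8,9,10]=10
  size 8 → [3,4,5,6,7,8,9,10]=15
  size 9 → [2,3,4,5,6,7,8,9,10]=15
  first=0(u) contributes 15

15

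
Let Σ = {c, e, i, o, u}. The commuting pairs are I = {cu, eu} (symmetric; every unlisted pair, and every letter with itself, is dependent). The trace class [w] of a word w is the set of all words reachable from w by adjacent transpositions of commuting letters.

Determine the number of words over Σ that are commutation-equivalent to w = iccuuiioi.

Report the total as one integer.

drop 0:i onto floor
drop 1:c onto {0:i}
drop 2:c onto {1:c}
drop 3:u onto {0:i}
drop 4:u onto {3:u}
drop 5:i onto {2:c, 4:u}
drop 6:i onto {5:i}
drop 7:o onto {6:i}
drop 8:i onto {7:o}
ground layer = {0:i}
drop-orders for the pieces not yet dropped (sum over which currently-grounded one goes next):
  1 to go: {8} 1
  2 to go: {7,8} 1
  3 to go: {6,7,8} 1
  4 to go: {5,6,7,8} 1
  5 to go: {2,5,6,7,8} 1  {4,5,6,7,8} 1
  6 to go: {1,2,5,6,7,8} 1  {2,4,5,6,7,8} 2  {3,4,5,6,7,8} 1
  7 to go: {1,2,4,5,6,7,8} 3  {2,3,4,5,6,7,8} 3
  if 0:i drops first: 6 orders

6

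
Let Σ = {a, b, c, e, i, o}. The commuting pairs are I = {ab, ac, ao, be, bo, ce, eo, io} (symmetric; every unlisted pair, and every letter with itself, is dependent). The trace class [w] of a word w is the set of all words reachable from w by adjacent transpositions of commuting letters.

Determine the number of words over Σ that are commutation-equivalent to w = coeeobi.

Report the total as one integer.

71

0(c) covers ∅
1(o) covers 0:c
2(e) covers ∅
3(e) covers 2:e
4(o) covers 1:o
5(b) covers 0:c
6(i) covers 3:e, 5:b
floor of heap: 0:c, 2:e
completions by unplaced set U, small U first (add the entries for U minus each lowest piece of U):
  |U|=1: {4}:1  {6}:1
  |U|=2: {1,4}:1  {3,6}:1  {4,6}:2  {5,6}:1
  |U|=3: {1,4,6}:3  {2,3,6}:1  {3,4,6}:3  {3,5,6}:2  {4,5,6}:3
  |U|=4: {1,3,4,6}:6  {1,4,5,6}:6  {2,3,4,6}:4  {2,3,5,6}:3  {3,4,5,6}:8
  |U|=5: {0,1,4,5,6}:6  {1,2,3,4,6}:10  {1,3,4,5,6}:20  {2,3,4,5,6}:15
  start at 0(c): 45
  start at 2(e): 26
sum over floor = 71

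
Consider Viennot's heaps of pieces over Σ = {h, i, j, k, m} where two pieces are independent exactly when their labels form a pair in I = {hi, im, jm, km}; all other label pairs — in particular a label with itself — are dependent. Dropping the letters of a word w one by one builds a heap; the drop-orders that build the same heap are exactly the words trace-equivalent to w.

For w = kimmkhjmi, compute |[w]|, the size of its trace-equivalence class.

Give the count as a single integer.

0(k) covers ∅
1(i) covers 0:k
2(m) covers ∅
3(m) covers 2:m
4(k) covers 1:i
5(h) covers 3:m, 4:k
6(j) covers 5:h
7(m) covers 5:h
8(i) covers 6:j
floor of heap: 0:k, 2:m
completions by unplaced set U, small U first (add the entries for U minus each lowest piece of U):
  |U|=1: {7}:1  {8}:1
  |U|=2: {6,8}:1  {7,8}:2
  |U|=3: {6,7,8}:3
  |U|=4: {5,6,7,8}:3
  |U|=5: {3,5,6,7,8}:3  {4,5,6,7,8}:3
  |U|=6: {1,4,5,6,7,8}:3  {2,3,5,6,7,8}:3  {3,4,5,6,7,8}:6
  |U|=7: {0,1,4,5,6,7,8}:3  {1,3,4,5,6,7,8}:9  {2,3,4,5,6,7,8}:9
  start at 0(k): 18
  start at 2(m): 12
sum over floor = 30

30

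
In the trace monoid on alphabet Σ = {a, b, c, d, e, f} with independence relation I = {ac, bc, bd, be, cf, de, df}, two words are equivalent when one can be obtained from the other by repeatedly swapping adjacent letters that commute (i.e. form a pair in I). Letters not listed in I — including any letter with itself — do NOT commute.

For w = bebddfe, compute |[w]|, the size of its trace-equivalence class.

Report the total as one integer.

63

0(b) covers ∅
1(e) covers ∅
2(b) covers 0:b
3(d) covers ∅
4(d) covers 3:d
5(f) covers 1:e, 2:b
6(e) covers 5:f
floor of heap: 0:b, 1:e, 3:d
completions by unplaced set U, small U first (add the entries for U minus each lowest piece of U):
  |U|=1: {4}:1  {6}:1
  |U|=2: {3,4}:1  {4,6}:2  {5,6}:1
  |U|=3: {1,5,6}:1  {2,5,6}:1  {3,4,6}:3  {4,5,6}:3
  |U|=4: {0,2,5,6}:1  {1,2,5,6}:2  {1,4,5,6}:4  {2,4,5,6}:4  {3,4,5,6}:6
  |U|=5: {0,1,2,5,6}:3  {0,2,4,5,6}:5  {1,2,4,5,6}:10  {1,3,4,5,6}:10  {2,3,4,5,6}:10
  start at 0(b): 30
  start at 1(e): 15
  start at 3(d): 18
sum over floor = 63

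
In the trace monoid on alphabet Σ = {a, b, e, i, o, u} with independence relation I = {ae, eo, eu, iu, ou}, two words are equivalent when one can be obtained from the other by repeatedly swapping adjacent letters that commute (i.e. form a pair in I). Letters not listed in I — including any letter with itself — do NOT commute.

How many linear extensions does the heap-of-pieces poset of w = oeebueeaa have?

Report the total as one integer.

piece 0:o — minimal
piece 1:e — minimal
piece 2:e rests on {1:e}
piece 3:b rests on {0:o, 2:e}
piece 4:u rests on {3:b}
piece 5:e rests on {3:b}
piece 6:e rests on {5:e}
piece 7:a rests on {4:u}
piece 8:a rests on {7:a}
minimal pieces: {0:o, 1:e}
ways to finish when only these pieces remain (= sum over removing one remaining piece with nothing left below it):
  1 left: {6}→1  {8}→1
  2 left: {5,6}→1  {6,8}→2  {7,8}→1
  3 left: {4,7,8}→1  {5,6,8}→3  {6,7,8}→3
  4 left: {4,6,7,8}→4  {5,6,7,8}→6
  5 left: {4,5,6,7,8}→10
  6 left: {3,4,5,6,7,8}→10
  7 left: {0,3,4,5,6,7,8}→10  {2,3,4,5,6,7,8}→10
  placing 0:o first → 10 extensions
  placing 1:e first → 20 extensions
total linear extensions = 30

30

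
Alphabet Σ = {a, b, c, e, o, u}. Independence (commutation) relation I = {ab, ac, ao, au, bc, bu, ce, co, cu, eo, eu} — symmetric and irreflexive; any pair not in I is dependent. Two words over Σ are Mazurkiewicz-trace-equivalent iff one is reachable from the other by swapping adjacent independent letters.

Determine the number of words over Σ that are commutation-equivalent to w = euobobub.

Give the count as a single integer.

9

0(e) covers ∅
1(u) covers ∅
2(o) covers 1:u
3(b) covers 0:e, 2:o
4(o) covers 3:b
5(b) covers 4:o
6(u) covers 4:o
7(b) covers 5:b
floor of heap: 0:e, 1:u
completions by unplaced set U, small U first (add the entries for U minus each lowest piece of U):
  |U|=1: {6}:1  {7}:1
  |U|=2: {5,7}:1  {6,7}:2
  |U|=3: {5,6,7}:3
  |U|=4: {4,5,6,7}:3
  |U|=5: {3,4,5,6,7}:3
  |U|=6: {0,3,4,5,6,7}:3  {2,3,4,5,6,7}:3
  start at 0(e): 3
  start at 1(u): 6
sum over floor = 9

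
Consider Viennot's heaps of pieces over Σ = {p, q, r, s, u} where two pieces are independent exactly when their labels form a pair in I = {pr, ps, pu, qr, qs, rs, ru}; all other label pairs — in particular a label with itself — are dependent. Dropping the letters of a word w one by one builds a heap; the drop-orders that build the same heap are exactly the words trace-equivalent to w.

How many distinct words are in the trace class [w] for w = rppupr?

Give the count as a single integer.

0(r) covers ∅
1(p) covers ∅
2(p) covers 1:p
3(u) covers ∅
4(p) covers 2:p
5(r) covers 0:r
floor of heap: 0:r, 1:p, 3:u
completions by unplaced set U, small U first (add the entries for U minus each lowest piece of U):
  |U|=1: {3}:1  {4}:1  {5}:1
  |U|=2: {0,5}:1  {2,4}:1  {3,4}:2  {3,5}:2  {4,5}:2
  |U|=3: {0,3,5}:3  {0,4,5}:3  {1,2,4}:1  {2,3,4}:3  {2,4,5}:3  {3,4,5}:6
  |U|=4: {0,2,4,5}:6  {0,3,4,5}:12  {1,2,3,4}:4  {1,2,4,5}:4  {2,3,4,5}:12
  start at 0(r): 20
  start at 1(p): 30
  start at 3(u): 10
sum over floor = 60

60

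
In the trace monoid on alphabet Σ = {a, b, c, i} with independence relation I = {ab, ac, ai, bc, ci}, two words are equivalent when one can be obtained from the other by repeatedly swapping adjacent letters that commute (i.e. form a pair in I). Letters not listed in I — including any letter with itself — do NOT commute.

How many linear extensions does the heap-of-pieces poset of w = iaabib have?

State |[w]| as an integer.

15

drop 0:i onto floor
drop 1:a onto floor
drop 2:a onto {1:a}
drop 3:b onto {0:i}
drop 4:i onto {3:b}
drop 5:b onto {4:i}
ground layer = {0:i, 1:a}
drop-orders for the pieces not yet dropped (sum over which currently-grounded one goes next):
  1 to go: {2} 1  {5} 1
  2 to go: {1,2} 1  {2,5} 2  {4,5} 1
  3 to go: {1,2,5} 3  {2,4,5} 3  {3,4,5} 1
  4 to go: {0,3,4,5} 1  {1,2,4,5} 6  {2,3,4,5} 4
  if 0:i drops first: 10 orders
  if 1:a drops first: 5 orders
heap linearizations: 15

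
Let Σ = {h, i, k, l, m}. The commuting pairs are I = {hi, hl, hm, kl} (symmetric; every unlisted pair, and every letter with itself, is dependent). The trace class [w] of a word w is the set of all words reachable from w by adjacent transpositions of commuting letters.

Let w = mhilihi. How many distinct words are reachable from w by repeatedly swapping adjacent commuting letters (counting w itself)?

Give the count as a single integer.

21

drop 0:m onto floor
drop 1:h onto floor
drop 2:i onto {0:m}
drop 3:l onto {2:i}
drop 4:i onto {3:l}
drop 5:h onto {1:h}
drop 6:i onto {4:i}
ground layer = {0:m, 1:h}
drop-orders for the pieces not yet dropped (sum over which currently-grounded one goes next):
  1 to go: {5} 1  {6} 1
  2 to go: {1,5} 1  {4,6} 1  {5,6} 2
  3 to go: {1,5,6} 3  {3,4,6} 1  {4,5,6} 3
  4 to go: {1,4,5,6} 6  {2,3,4,6} 1  {3,4,5,6} 4
  5 to go: {0,2,3,4,6} 1  {1,3,4,5,6} 10  {2,3,4,5,6} 5
  if 0:m drops first: 15 orders
  if 1:h drops first: 6 orders
heap linearizations: 21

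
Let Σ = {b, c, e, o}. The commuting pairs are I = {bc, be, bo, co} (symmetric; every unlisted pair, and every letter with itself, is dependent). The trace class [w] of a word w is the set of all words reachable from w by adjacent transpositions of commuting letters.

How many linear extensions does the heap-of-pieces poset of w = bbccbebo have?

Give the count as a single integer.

70

#0=b has no predecessor
#1=b depends on [0:b]
#2=c has no predecessor
#3=c depends on [2:c]
#4=b depends on [1:b]
#5=e depends on [3:c]
#6=b depends on [4:b]
#7=o depends on [5:e]
sources: [0:b, 2:c]
N(rest) = Σ N(rest − s) over sources s of rest; N(one piece) = 1:
  size 1 → [6]=1  [7]=1
  size 2 → [4,6]=1  [5,7]=1  [6,7]=2
  size 3 → [1,4,6]=1  [3,5,7]=1  [4,6,7]=3  [5,6,7]=3
  size 4 → [0,1,4,6]=1  [1,4,6,7]=4  [2,3,5,7]=1  [3,5,6,7]=4  [4,5,6,7]=6
  size 5 → [0,1,4,6,7]=5  [1,4,5,6,7]=10  [2,3,5,6,7]=5  [3,4,5,6,7]=10
  size 6 → [0,1,4,5,6,7]=15  [1,3,4,5,6,7]=20  [2,3,4,5,6,7]=15
  first=0(b) contributes 35
  first=2(c) contributes 35
|[w]| = 70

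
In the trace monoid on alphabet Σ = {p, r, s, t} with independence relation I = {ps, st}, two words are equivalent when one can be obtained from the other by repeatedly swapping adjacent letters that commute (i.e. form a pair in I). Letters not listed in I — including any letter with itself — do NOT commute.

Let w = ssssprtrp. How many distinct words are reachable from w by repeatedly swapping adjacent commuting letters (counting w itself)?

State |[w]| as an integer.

piece 0:s — minimal
piece 1:s rests on {0:s}
piece 2:s rests on {1:s}
piece 3:s rests on {2:s}
piece 4:p — minimal
piece 5:r rests on {3:s, 4:p}
piece 6:t rests on {5:r}
piece 7:r rests on {6:t}
piece 8:p rests on {7:r}
minimal pieces: {0:s, 4:p}
ways to finish when only these pieces remain (= sum over removing one remaining piece with nothing left below it):
  1 left: {8}→1
  2 left: {7,8}→1
  3 left: {6,7,8}→1
  4 left: {5,6,7,8}→1
  5 left: {3,5,6,7,8}→1  {4,5,6,7,8}→1
  6 left: {2,3,5,6,7,8}→1  {3,4,5,6,7,8}→2
  7 left: {1,2,3,5,6,7,8}→1  {2,3,4,5,6,7,8}→3
  placing 0:s first → 4 extensions
  placing 4:p first → 1 extensions
total linear extensions = 5

5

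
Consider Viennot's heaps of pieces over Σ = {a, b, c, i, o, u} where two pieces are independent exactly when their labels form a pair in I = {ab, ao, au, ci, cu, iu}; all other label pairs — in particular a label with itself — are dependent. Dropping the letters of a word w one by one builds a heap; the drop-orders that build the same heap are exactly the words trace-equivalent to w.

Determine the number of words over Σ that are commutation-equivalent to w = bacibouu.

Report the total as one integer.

4

#0=b has no predecessor
#1=a has no predecessor
#2=c depends on [0:b, 1:a]
#3=i depends on [0:b, 1:a]
#4=b depends on [2:c, 3:i]
#5=o depends on [4:b]
#6=u depends on [5:o]
#7=u depends on [6:u]
sources: [0:b, 1:a]
N(rest) = Σ N(rest − s) over sources s of rest; N(one piece) = 1:
  size 1 → [7]=1
  size 2 → [6,7]=1
  size 3 → [5,6,7]=1
  size 4 → [4,5,6,7]=1
  size 5 → [2,4,5,6,7]=1  [3,4,5,6,7]=1
  size 6 → [2,3,4,5,6,7]=2
  first=0(b) contributes 2
  first=1(a) contributes 2
|[w]| = 4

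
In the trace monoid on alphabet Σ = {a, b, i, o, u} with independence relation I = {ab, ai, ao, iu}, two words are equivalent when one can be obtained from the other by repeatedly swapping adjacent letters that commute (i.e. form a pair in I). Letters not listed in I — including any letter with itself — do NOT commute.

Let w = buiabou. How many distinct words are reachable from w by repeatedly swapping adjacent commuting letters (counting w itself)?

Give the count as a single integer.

#0=b has no predecessor
#1=u depends on [0:b]
#2=i depends on [0:b]
#3=a depends on [1:u]
#4=b depends on [1:u, 2:i]
#5=o depends on [4:b]
#6=u depends on [3:a, 5:o]
sources: [0:b]
N(rest) = Σ N(rest − s) over sources s of rest; N(one piece) = 1:
  size 1 → [6]=1
  size 2 → [3,6]=1  [5,6]=1
  size 3 → [3,5,6]=2  [4,5,6]=1
  size 4 → [2,4,5,6]=1  [3,4,5,6]=3
  size 5 → [1,3,4,5,6]=3  [2,3,4,5,6]=4
  first=0(b) contributes 7

7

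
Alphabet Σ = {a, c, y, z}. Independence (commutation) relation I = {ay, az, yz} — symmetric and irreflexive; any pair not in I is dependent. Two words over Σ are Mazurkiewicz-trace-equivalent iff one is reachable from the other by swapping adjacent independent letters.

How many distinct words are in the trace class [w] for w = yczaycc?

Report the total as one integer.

#0=y has no predecessor
#1=c depends on [0:y]
#2=z depends on [1:c]
#3=a depends on [1:c]
#4=y depends on [1:c]
#5=c depends on [2:z, 3:a, 4:y]
#6=c depends on [5:c]
sources: [0:y]
N(rest) = Σ N(rest − s) over sources s of rest; N(one piece) = 1:
  size 1 → [6]=1
  size 2 → [5,6]=1
  size 3 → [2,5,6]=1  [3,5,6]=1  [4,5,6]=1
  size 4 → [2,3,5,6]=2  [2,4,5,6]=2  [3,4,5,6]=2
  size 5 → [2,3,4,5,6]=6
  first=0(y) contributes 6

6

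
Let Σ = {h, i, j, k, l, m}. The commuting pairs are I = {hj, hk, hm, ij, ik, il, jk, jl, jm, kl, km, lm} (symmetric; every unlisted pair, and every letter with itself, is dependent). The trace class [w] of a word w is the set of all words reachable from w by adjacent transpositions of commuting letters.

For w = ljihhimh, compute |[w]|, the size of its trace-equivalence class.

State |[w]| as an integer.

#0=l has no predecessor
#1=j has no predecessor
#2=i has no predecessor
#3=h depends on [0:l, 2:i]
#4=h depends on [3:h]
#5=i depends on [4:h]
#6=m depends on [5:i]
#7=h depends on [5:i]
sources: [0:l, 1:j, 2:i]
N(rest) = Σ N(rest − s) over sources s of rest; N(one piece) = 1:
  size 1 → [1]=1  [6]=1  [7]=1
  size 2 → [1,6]=2  [1,7]=2  [6,7]=2
  size 3 → [1,6,7]=6  [5,6,7]=2
  size 4 → [1,5,6,7]=8  [4,5,6,7]=2
  size 5 → [1,4,5,6,7]=10  [3,4,5,6,7]=2
  size 6 → [0,3,4,5,6,7]=2  [1,3,4,5,6,7]=12  [2,3,4,5,6,7]=2
  first=0(l) contributes 14
  first=1(j) contributes 4
  first=2(i) contributes 14
|[w]| = 32

32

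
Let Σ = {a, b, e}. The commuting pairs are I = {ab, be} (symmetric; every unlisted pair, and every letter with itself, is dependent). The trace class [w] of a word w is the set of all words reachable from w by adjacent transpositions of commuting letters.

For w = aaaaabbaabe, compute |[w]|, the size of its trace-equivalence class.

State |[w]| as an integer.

#0=a has no predecessor
#1=a depends on [0:a]
#2=a depends on [1:a]
#3=a depends on [2:a]
#4=a depends on [3:a]
#5=b has no predecessor
#6=b depends on [5:b]
#7=a depends on [4:a]
#8=a depends on [7:a]
#9=b depends on [6:b]
#10=e depends on [8:a]
sources: [0:a, 5:b]
N(rest) = Σ N(rest − s) over sources s of rest; N(one piece) = 1:
  size 1 → [9]=1  [10]=1
  size 2 → [6,9]=1  [8,10]=1  [9,10]=2
  size 3 → [5,6,9]=1  [6,9,10]=3  [7,8,10]=1  [8,9,10]=3
  size 4 → [4,7,8,10]=1  [5,6,9,10]=4  [6,8,9,10]=6  [7,8,9,10]=4
  size 5 → [3,4,7,8,10]=1  [4,7,8,9,10]=5  [5,6,8,9,10]=10  [6,7,8,9,10]=10
  size 6 → [2,3,4,7,8,10]=1  [3,4,7,8,9,10]=6  [4,6,7,8,9,10]=15  [5,6,7,8,9,10]=20
  size 7 → [1,2,3,4,7,8,10]=1  [2,3,4,7,8,9,10]=7  [3,4,6,7,8,9,10]=21  [4,5,6,7,8,9,10]=35
  size 8 → [0,1,2,3,4,7,8,10]=1  [1,2,3,4,7,8,9,10]=8  [2,3,4,6,7,8,9,10]=28  [3,4,5,6,7,8,9,10]=56
  size 9 → [0,1,2,3,4,7,8,9,10]=9  [1,2,3,4,6,7,8,9,10]=36  [2,3,4,5,6,7,8,9,10]=84
  first=0(a) contributes 120
  first=5(b) contributes 45
|[w]| = 165

165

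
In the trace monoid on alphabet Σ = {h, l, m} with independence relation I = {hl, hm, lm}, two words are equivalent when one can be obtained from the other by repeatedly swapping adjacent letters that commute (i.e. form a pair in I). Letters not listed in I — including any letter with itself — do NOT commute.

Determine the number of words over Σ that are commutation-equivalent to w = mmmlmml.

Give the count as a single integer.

piece 0:m — minimal
piece 1:m rests on {0:m}
piece 2:m rests on {1:m}
piece 3:l — minimal
piece 4:m rests on {2:m}
piece 5:m rests on {4:m}
piece 6:l rests on {3:l}
minimal pieces: {0:m, 3:l}
ways to finish when only these pieces remain (= sum over removing one remaining piece with nothing left below it):
  1 left: {5}→1  {6}→1
  2 left: {3,6}→1  {4,5}→1  {5,6}→2
  3 left: {2,4,5}→1  {3,5,6}→3  {4,5,6}→3
  4 left: {1,2,4,5}→1  {2,4,5,6}→4  {3,4,5,6}→6
  5 left: {0,1,2,4,5}→1  {1,2,4,5,6}→5  {2,3,4,5,6}→10
  placing 0:m first → 15 extensions
  placing 3:l first → 6 extensions
total linear extensions = 21

21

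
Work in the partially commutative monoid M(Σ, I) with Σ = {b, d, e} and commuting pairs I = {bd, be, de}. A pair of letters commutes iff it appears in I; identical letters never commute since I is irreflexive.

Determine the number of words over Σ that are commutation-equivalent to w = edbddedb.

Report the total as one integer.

#0=e has no predecessor
#1=d has no predecessor
#2=b has no predecessor
#3=d depends on [1:d]
#4=d depends on [3:d]
#5=e depends on [0:e]
#6=d depends on [4:d]
#7=b depends on [2:b]
sources: [0:e, 1:d, 2:b]
N(rest) = Σ N(rest − s) over sources s of rest; N(one piece) = 1:
  size 1 → [5]=1  [6]=1  [7]=1
  size 2 → [0,5]=1  [2,7]=1  [4,6]=1  [5,6]=2  [5,7]=2  [6,7]=2
  size 3 → [0,5,6]=3  [0,5,7]=3  [2,5,7]=3  [2,6,7]=3  [3,4,6]=1  [4,5,6]=3  [4,6,7]=3  [5,6,7]=6
  size 4 → [0,2,5,7]=6  [0,4,5,6]=6  [0,5,6,7]=12  [1,3,4,6]=1  [2,4,6,7]=6  [2,5,6,7]=12  [3,4,5,6]=4  [3,4,6,7]=4  [4,5,6,7]=12
  size 5 → [0,2,5,6,7]=30  [0,3,4,5,6]=10  [0,4,5,6,7]=30  [1,3,4,5,6]=5  [1,3,4,6,7]=5  [2,3,4,6,7]=10  [2,4,5,6,7]=30  [3,4,5,6,7]=20
  size 6 → [0,1,3,4,5,6]=15  [0,2,4,5,6,7]=90  [0,3,4,5,6,7]=60  [1,2,3,4,6,7]=15  [1,3,4,5,6,7]=30  [2,3,4,5,6,7]=60
  first=0(e) contributes 105
  first=1(d) contributes 210
  first=2(b) contributes 105
|[w]| = 420

420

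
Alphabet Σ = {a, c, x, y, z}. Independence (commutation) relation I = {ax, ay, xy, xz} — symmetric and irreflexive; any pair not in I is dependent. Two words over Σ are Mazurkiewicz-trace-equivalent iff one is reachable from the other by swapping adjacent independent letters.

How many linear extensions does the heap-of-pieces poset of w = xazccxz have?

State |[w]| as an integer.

6

0(x) covers ∅
1(a) covers ∅
2(z) covers 1:a
3(c) covers 0:x, 2:z
4(c) covers 3:c
5(x) covers 4:c
6(z) covers 4:c
floor of heap: 0:x, 1:a
completions by unplaced set U, small U first (add the entries for U minus each lowest piece of U):
  |U|=1: {5}:1  {6}:1
  |U|=2: {5,6}:2
  |U|=3: {4,5,6}:2
  |U|=4: {3,4,5,6}:2
  |U|=5: {0,3,4,5,6}:2  {2,3,4,5,6}:2
  start at 0(x): 2
  start at 1(a): 4
sum over floor = 6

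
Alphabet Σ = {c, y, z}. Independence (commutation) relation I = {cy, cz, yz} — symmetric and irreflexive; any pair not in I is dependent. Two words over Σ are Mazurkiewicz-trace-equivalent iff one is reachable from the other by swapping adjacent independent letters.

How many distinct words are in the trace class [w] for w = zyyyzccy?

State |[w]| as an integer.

piece 0:z — minimal
piece 1:y — minimal
piece 2:y rests on {1:y}
piece 3:y rests on {2:y}
piece 4:z rests on {0:z}
piece 5:c — minimal
piece 6:c rests on {5:c}
piece 7:y rests on {3:y}
minimal pieces: {0:z, 1:y, 5:c}
ways to finish when only these pieces remain (= sum over removing one remaining piece with nothing left below it):
  1 left: {4}→1  {6}→1  {7}→1
  2 left: {0,4}→1  {3,7}→1  {4,6}→2  {4,7}→2  {5,6}→1  {6,7}→2
  3 left: {0,4,6}→3  {0,4,7}→3  {2,3,7}→1  {3,4,7}→3  {3,6,7}→3  {4,5,6}→3  {4,6,7}→6  {5,6,7}→3
  4 left: {0,3,4,7}→6  {0,4,5,6}→6  {0,4,6,7}→12  {1,2,3,7}→1  {2,3,4,7}→4  {2,3,6,7}→4  {3,4,6,7}→12  {3,5,6,7}→6  {4,5,6,7}→12
  5 left: {0,2,3,4,7}→10  {0,3,4,6,7}→30  {0,4,5,6,7}→30  {1,2,3,4,7}→5  {1,2,3,6,7}→5  {2,3,4,6,7}→20  {2,3,5,6,7}→10  {3,4,5,6,7}→30
  6 left: {0,1,2,3,4,7}→15  {0,2,3,4,6,7}→60  {0,3,4,5,6,7}→90  {1,2,3,4,6,7}→30  {1,2,3,5,6,7}→15  {2,3,4,5,6,7}→60
  placing 0:z first → 105 extensions
  placing 1:y first → 210 extensions
  placing 5:c first → 105 extensions
total linear extensions = 420

420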